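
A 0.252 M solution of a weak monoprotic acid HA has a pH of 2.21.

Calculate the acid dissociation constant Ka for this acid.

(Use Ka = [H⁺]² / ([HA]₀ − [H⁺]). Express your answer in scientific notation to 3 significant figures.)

[H⁺] = 10^(−pH) = 10^(−2.21) = 6.166e-03 M. For HA ⇌ H⁺ + A⁻, Ka = [H⁺][A⁻]/[HA] = [H⁺]² / ([HA]₀ − [H⁺]) = (6.166e-03)² / (0.252 − 6.166e-03) = 1.55e-04.

K_a = 1.55e-04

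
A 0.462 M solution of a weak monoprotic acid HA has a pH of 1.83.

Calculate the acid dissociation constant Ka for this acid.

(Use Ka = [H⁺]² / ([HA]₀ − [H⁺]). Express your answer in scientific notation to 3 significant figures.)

[H⁺] = 10^(−pH) = 10^(−1.83) = 1.479e-02 M. For HA ⇌ H⁺ + A⁻, Ka = [H⁺][A⁻]/[HA] = [H⁺]² / ([HA]₀ − [H⁺]) = (1.479e-02)² / (0.462 − 1.479e-02) = 4.89e-04.

K_a = 4.89e-04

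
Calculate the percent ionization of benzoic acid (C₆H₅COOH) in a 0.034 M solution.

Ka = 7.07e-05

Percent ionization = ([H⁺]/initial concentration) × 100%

Using Ka equilibrium: x² + Ka×x - Ka×C = 0. Solving: [H⁺] = 1.5155e-03. Percent = (1.5155e-03/0.034) × 100

Percent ionization = 4.46%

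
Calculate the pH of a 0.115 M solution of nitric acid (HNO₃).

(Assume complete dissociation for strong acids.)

[H⁺] = 0.115 M for strong acid. pH = -log[H⁺] = -log(0.115)

pH = 0.94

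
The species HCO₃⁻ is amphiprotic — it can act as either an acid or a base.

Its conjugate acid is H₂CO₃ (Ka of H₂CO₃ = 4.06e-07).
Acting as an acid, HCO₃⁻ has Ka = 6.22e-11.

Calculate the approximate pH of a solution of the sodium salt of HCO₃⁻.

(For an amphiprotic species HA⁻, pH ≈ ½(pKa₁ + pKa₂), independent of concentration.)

pKa₁ = -log(4.06e-07) = 6.39; pKa₂ = -log(6.22e-11) = 10.21. For an amphiprotic species, pH ≈ ½(pKa₁ + pKa₂) = ½(6.39 + 10.21) = 8.30.

pH = 8.30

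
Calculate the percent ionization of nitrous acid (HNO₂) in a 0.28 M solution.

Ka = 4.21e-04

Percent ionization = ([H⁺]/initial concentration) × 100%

Using Ka equilibrium: x² + Ka×x - Ka×C = 0. Solving: [H⁺] = 1.0649e-02. Percent = (1.0649e-02/0.28) × 100

Percent ionization = 3.8%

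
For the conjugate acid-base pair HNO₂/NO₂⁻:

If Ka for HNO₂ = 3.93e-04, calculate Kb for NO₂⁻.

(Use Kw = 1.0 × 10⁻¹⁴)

For a conjugate pair Ka × Kb = Kw, so Kb = Kw/Ka = 1.0 × 10⁻¹⁴ / 3.93e-04 = 2.54e-11.

K_b = 2.54e-11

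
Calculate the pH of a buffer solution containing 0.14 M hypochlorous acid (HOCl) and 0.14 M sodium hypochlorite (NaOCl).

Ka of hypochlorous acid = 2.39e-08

pKa = -log(2.39e-08) = 7.62. pH = pKa + log([A⁻]/[HA]) = 7.62 + log(0.14/0.14)

pH = 7.62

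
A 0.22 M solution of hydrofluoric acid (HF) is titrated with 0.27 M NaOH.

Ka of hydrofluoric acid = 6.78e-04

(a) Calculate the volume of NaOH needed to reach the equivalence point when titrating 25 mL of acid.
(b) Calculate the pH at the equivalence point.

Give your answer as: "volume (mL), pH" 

moles acid = 0.22 × 25/1000 = 0.0055 mol; V_base = moles/0.27 × 1000 = 20.4 mL. At equivalence only the conjugate base is present: [A⁻] = 0.0055/0.045 = 1.2122e-01 M. Kb = Kw/Ka = 1.47e-11; [OH⁻] = √(Kb × [A⁻]) = 1.3372e-06; pOH = 5.87; pH = 14 - pOH = 8.13.

V = 20.4 mL, pH = 8.13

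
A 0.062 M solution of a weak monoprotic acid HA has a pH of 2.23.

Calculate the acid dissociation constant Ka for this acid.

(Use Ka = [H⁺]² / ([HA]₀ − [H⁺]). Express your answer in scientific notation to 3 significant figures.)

[H⁺] = 10^(−pH) = 10^(−2.23) = 5.888e-03 M. For HA ⇌ H⁺ + A⁻, Ka = [H⁺][A⁻]/[HA] = [H⁺]² / ([HA]₀ − [H⁺]) = (5.888e-03)² / (0.062 − 5.888e-03) = 6.18e-04.

K_a = 6.18e-04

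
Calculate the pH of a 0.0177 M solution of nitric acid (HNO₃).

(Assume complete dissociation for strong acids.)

[H⁺] = 0.0177 M for strong acid. pH = -log[H⁺] = -log(0.0177)

pH = 1.75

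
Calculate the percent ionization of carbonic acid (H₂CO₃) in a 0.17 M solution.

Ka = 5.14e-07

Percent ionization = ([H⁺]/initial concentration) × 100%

Using Ka equilibrium: x² + Ka×x - Ka×C = 0. Solving: [H⁺] = 2.9534e-04. Percent = (2.9534e-04/0.17) × 100

Percent ionization = 0.174%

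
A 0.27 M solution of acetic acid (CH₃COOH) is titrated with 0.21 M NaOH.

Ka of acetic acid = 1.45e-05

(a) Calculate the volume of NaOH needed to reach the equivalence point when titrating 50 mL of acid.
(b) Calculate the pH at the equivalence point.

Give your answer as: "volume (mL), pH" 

moles acid = 0.27 × 50/1000 = 0.0135 mol; V_base = moles/0.21 × 1000 = 64.3 mL. At equivalence only the conjugate base is present: [A⁻] = 0.0135/0.114 = 1.1812e-01 M. Kb = Kw/Ka = 6.90e-10; [OH⁻] = √(Kb × [A⁻]) = 9.0258e-06; pOH = 5.04; pH = 14 - pOH = 8.96.

V = 64.3 mL, pH = 8.96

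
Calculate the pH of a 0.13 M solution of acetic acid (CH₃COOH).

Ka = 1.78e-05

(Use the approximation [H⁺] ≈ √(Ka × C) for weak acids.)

[H⁺] = √(Ka × C) = √(1.78e-05 × 0.13) = 1.5212e-03. pH = -log(1.5212e-03)

pH = 2.82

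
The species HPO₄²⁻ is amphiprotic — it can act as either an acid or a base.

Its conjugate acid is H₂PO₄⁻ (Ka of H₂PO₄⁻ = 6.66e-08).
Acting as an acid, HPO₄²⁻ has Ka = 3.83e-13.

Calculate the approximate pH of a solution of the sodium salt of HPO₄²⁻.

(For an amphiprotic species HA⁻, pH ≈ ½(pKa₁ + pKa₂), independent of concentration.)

pKa₁ = -log(6.66e-08) = 7.18; pKa₂ = -log(3.83e-13) = 12.42. For an amphiprotic species, pH ≈ ½(pKa₁ + pKa₂) = ½(7.18 + 12.42) = 9.80.

pH = 9.80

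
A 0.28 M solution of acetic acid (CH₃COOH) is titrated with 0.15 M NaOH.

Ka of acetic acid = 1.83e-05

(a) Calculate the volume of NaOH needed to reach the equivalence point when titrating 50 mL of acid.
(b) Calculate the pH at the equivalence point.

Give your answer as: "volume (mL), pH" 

moles acid = 0.28 × 50/1000 = 0.014 mol; V_base = moles/0.15 × 1000 = 93.3 mL. At equivalence only the conjugate base is present: [A⁻] = 0.014/0.143 = 9.7674e-02 M. Kb = Kw/Ka = 5.46e-10; [OH⁻] = √(Kb × [A⁻]) = 7.3058e-06; pOH = 5.14; pH = 14 - pOH = 8.86.

V = 93.3 mL, pH = 8.86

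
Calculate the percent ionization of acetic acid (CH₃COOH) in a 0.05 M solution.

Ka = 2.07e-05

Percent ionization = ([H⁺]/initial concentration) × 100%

Using Ka equilibrium: x² + Ka×x - Ka×C = 0. Solving: [H⁺] = 1.0071e-03. Percent = (1.0071e-03/0.05) × 100

Percent ionization = 2.01%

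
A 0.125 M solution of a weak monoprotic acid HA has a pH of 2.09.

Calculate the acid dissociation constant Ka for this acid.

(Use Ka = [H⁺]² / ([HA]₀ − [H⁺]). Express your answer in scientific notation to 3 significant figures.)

[H⁺] = 10^(−pH) = 10^(−2.09) = 8.128e-03 M. For HA ⇌ H⁺ + A⁻, Ka = [H⁺][A⁻]/[HA] = [H⁺]² / ([HA]₀ − [H⁺]) = (8.128e-03)² / (0.125 − 8.128e-03) = 5.65e-04.

K_a = 5.65e-04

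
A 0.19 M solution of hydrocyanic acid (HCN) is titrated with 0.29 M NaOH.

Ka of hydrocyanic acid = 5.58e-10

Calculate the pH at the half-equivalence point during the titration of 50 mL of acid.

At half-equivalence [HA] = [A⁻], so Henderson-Hasselbalch gives pH = pKa = -log(5.58e-10) = 9.25.

pH = pKa = 9.25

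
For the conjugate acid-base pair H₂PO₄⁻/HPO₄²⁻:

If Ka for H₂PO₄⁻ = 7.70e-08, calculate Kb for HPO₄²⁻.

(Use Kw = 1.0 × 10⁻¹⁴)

For a conjugate pair Ka × Kb = Kw, so Kb = Kw/Ka = 1.0 × 10⁻¹⁴ / 7.70e-08 = 1.30e-07.

K_b = 1.30e-07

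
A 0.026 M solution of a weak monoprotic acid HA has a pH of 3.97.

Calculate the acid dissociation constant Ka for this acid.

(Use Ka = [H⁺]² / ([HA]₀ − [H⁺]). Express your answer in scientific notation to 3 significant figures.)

[H⁺] = 10^(−pH) = 10^(−3.97) = 1.072e-04 M. For HA ⇌ H⁺ + A⁻, Ka = [H⁺][A⁻]/[HA] = [H⁺]² / ([HA]₀ − [H⁺]) = (1.072e-04)² / (0.026 − 1.072e-04) = 4.43e-07.

K_a = 4.43e-07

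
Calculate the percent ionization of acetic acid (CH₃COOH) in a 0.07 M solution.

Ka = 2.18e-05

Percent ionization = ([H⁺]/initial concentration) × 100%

Using Ka equilibrium: x² + Ka×x - Ka×C = 0. Solving: [H⁺] = 1.2245e-03. Percent = (1.2245e-03/0.07) × 100

Percent ionization = 1.75%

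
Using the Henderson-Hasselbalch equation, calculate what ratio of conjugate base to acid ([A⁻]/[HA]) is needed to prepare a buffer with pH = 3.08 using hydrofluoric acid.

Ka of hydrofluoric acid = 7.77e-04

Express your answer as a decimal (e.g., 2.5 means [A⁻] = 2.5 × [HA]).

pKa = -log(7.77e-04) = 3.1096. pH = pKa + log([A⁻]/[HA]), so log([A⁻]/[HA]) = pH − pKa = 3.08 − 3.1096 = -0.0296. [A⁻]/[HA] = 10^(-0.0296) = 0.934

[A⁻]/[HA] = 0.934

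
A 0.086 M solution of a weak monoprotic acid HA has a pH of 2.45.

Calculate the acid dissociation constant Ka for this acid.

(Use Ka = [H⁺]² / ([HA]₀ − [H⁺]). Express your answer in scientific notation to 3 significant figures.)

[H⁺] = 10^(−pH) = 10^(−2.45) = 3.548e-03 M. For HA ⇌ H⁺ + A⁻, Ka = [H⁺][A⁻]/[HA] = [H⁺]² / ([HA]₀ − [H⁺]) = (3.548e-03)² / (0.086 − 3.548e-03) = 1.53e-04.

K_a = 1.53e-04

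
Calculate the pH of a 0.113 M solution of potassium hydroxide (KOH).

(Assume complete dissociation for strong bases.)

[OH⁻] = 0.113 M for strong base. pOH = -log[OH⁻] = 0.95, pH = 14 - pOH

pH = 13.05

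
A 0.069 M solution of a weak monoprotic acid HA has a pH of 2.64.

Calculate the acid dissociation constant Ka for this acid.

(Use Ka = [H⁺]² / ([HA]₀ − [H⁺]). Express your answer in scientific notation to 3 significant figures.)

[H⁺] = 10^(−pH) = 10^(−2.64) = 2.291e-03 M. For HA ⇌ H⁺ + A⁻, Ka = [H⁺][A⁻]/[HA] = [H⁺]² / ([HA]₀ − [H⁺]) = (2.291e-03)² / (0.069 − 2.291e-03) = 7.87e-05.

K_a = 7.87e-05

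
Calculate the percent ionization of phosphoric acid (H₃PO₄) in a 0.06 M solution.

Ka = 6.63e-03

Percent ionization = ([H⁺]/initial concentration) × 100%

Using Ka equilibrium: x² + Ka×x - Ka×C = 0. Solving: [H⁺] = 1.6904e-02. Percent = (1.6904e-02/0.06) × 100

Percent ionization = 28.2%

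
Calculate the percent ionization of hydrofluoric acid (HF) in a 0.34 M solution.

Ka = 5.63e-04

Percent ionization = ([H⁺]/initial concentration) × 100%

Using Ka equilibrium: x² + Ka×x - Ka×C = 0. Solving: [H⁺] = 1.3557e-02. Percent = (1.3557e-02/0.34) × 100

Percent ionization = 3.99%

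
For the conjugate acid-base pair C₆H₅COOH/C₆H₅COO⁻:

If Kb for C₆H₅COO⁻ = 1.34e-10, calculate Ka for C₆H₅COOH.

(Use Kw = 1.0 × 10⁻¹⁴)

For a conjugate pair Ka × Kb = Kw, so Ka = Kw/Kb = 1.0 × 10⁻¹⁴ / 1.34e-10 = 7.46e-05.

K_a = 7.46e-05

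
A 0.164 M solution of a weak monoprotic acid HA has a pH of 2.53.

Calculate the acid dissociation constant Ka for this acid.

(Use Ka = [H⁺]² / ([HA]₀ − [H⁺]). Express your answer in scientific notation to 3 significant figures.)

[H⁺] = 10^(−pH) = 10^(−2.53) = 2.951e-03 M. For HA ⇌ H⁺ + A⁻, Ka = [H⁺][A⁻]/[HA] = [H⁺]² / ([HA]₀ − [H⁺]) = (2.951e-03)² / (0.164 − 2.951e-03) = 5.41e-05.

K_a = 5.41e-05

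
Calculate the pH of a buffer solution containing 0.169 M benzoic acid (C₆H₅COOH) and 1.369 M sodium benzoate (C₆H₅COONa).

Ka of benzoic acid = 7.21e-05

pKa = -log(7.21e-05) = 4.14. pH = pKa + log([A⁻]/[HA]) = 4.14 + log(1.369/0.169)

pH = 5.05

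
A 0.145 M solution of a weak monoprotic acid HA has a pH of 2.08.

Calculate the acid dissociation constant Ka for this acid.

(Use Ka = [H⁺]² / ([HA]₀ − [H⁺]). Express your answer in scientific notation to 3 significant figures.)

[H⁺] = 10^(−pH) = 10^(−2.08) = 8.318e-03 M. For HA ⇌ H⁺ + A⁻, Ka = [H⁺][A⁻]/[HA] = [H⁺]² / ([HA]₀ − [H⁺]) = (8.318e-03)² / (0.145 − 8.318e-03) = 5.06e-04.

K_a = 5.06e-04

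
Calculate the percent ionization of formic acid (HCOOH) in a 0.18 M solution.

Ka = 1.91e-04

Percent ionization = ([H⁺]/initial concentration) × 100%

Using Ka equilibrium: x² + Ka×x - Ka×C = 0. Solving: [H⁺] = 5.7687e-03. Percent = (5.7687e-03/0.18) × 100

Percent ionization = 3.2%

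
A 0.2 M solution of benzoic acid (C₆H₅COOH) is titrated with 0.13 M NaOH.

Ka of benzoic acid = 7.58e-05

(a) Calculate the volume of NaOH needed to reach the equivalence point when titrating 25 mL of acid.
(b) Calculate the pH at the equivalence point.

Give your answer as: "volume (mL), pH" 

moles acid = 0.2 × 25/1000 = 0.005 mol; V_base = moles/0.13 × 1000 = 38.5 mL. At equivalence only the conjugate base is present: [A⁻] = 0.005/0.063 = 7.8788e-02 M. Kb = Kw/Ka = 1.32e-10; [OH⁻] = √(Kb × [A⁻]) = 3.2240e-06; pOH = 5.49; pH = 14 - pOH = 8.51.

V = 38.5 mL, pH = 8.51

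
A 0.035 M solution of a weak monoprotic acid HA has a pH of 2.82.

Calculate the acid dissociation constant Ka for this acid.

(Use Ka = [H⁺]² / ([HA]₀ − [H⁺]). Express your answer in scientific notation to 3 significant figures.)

[H⁺] = 10^(−pH) = 10^(−2.82) = 1.514e-03 M. For HA ⇌ H⁺ + A⁻, Ka = [H⁺][A⁻]/[HA] = [H⁺]² / ([HA]₀ − [H⁺]) = (1.514e-03)² / (0.035 − 1.514e-03) = 6.84e-05.

K_a = 6.84e-05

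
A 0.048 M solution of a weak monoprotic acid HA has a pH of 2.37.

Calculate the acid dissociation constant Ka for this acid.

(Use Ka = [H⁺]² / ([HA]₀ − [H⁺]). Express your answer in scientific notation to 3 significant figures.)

[H⁺] = 10^(−pH) = 10^(−2.37) = 4.266e-03 M. For HA ⇌ H⁺ + A⁻, Ka = [H⁺][A⁻]/[HA] = [H⁺]² / ([HA]₀ − [H⁺]) = (4.266e-03)² / (0.048 − 4.266e-03) = 4.16e-04.

K_a = 4.16e-04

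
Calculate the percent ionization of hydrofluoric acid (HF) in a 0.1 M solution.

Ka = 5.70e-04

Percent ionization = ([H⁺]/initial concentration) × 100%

Using Ka equilibrium: x² + Ka×x - Ka×C = 0. Solving: [H⁺] = 7.2702e-03. Percent = (7.2702e-03/0.1) × 100

Percent ionization = 7.27%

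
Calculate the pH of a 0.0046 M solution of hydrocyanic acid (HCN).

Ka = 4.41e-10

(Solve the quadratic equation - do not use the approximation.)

x² + Ka×x - Ka×C = 0. Using quadratic formula: [H⁺] = 1.4241e-06

pH = 5.85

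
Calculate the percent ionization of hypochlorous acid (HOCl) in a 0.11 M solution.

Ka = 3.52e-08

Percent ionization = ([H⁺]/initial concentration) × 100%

Using Ka equilibrium: x² + Ka×x - Ka×C = 0. Solving: [H⁺] = 6.2208e-05. Percent = (6.2208e-05/0.11) × 100

Percent ionization = 0.0566%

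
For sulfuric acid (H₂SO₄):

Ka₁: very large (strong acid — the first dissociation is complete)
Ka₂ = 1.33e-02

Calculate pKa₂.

pKa₂ = -log(Ka₂) = -log(1.33e-02) = 1.88.

pK_{a2} = 1.88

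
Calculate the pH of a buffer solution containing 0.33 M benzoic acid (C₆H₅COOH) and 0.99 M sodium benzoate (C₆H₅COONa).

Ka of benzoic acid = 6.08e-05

pKa = -log(6.08e-05) = 4.22. pH = pKa + log([A⁻]/[HA]) = 4.22 + log(0.99/0.33)

pH = 4.69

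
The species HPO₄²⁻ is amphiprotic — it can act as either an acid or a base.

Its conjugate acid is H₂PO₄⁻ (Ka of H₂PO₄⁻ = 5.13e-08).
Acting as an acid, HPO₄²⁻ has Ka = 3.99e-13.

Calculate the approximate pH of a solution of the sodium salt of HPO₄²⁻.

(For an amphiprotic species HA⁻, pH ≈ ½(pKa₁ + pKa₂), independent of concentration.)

pKa₁ = -log(5.13e-08) = 7.29; pKa₂ = -log(3.99e-13) = 12.40. For an amphiprotic species, pH ≈ ½(pKa₁ + pKa₂) = ½(7.29 + 12.40) = 9.84.

pH = 9.84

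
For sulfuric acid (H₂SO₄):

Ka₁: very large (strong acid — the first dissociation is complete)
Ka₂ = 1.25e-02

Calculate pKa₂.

pKa₂ = -log(Ka₂) = -log(1.25e-02) = 1.90.

pK_{a2} = 1.90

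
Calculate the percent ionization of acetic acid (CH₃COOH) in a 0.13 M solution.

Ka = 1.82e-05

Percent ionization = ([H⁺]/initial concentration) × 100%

Using Ka equilibrium: x² + Ka×x - Ka×C = 0. Solving: [H⁺] = 1.5291e-03. Percent = (1.5291e-03/0.13) × 100

Percent ionization = 1.18%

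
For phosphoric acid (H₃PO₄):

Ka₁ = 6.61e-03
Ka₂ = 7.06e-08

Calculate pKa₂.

pKa₂ = -log(Ka₂) = -log(7.06e-08) = 7.15.

pK_{a2} = 7.15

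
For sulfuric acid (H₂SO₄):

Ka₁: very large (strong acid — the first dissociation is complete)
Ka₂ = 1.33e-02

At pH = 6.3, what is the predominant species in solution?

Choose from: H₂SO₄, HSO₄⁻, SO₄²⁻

The first dissociation is complete, so H₂SO₄ itself is never the predominant species in water; pKa₂ = -log(1.33e-02) = 1.88. For a polyprotic acid the predominant species crosses at each pKa: below pKa_n the protonated form dominates, above it the deprotonated form does. At pH = 6.3, the predominant species is SO₄²⁻.

SO₄²⁻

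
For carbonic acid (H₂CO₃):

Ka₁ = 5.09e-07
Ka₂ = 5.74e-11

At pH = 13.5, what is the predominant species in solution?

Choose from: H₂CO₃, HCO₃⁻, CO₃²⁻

pKa₁ = 6.29, pKa₂ = 10.24. For a polyprotic acid the predominant species crosses at each pKa: below pKa_n the protonated form dominates, above it the deprotonated form does. At pH = 13.5, the predominant species is CO₃²⁻.

CO₃²⁻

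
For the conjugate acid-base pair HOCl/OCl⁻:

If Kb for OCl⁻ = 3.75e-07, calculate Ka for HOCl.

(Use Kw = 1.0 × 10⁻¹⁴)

For a conjugate pair Ka × Kb = Kw, so Ka = Kw/Kb = 1.0 × 10⁻¹⁴ / 3.75e-07 = 2.67e-08.

K_a = 2.67e-08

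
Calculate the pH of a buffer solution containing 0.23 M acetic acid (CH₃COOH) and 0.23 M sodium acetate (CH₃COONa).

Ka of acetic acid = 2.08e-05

pKa = -log(2.08e-05) = 4.68. pH = pKa + log([A⁻]/[HA]) = 4.68 + log(0.23/0.23)

pH = 4.68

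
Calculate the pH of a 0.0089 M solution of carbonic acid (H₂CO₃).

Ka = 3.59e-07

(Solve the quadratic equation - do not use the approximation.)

x² + Ka×x - Ka×C = 0. Using quadratic formula: [H⁺] = 5.6346e-05

pH = 4.25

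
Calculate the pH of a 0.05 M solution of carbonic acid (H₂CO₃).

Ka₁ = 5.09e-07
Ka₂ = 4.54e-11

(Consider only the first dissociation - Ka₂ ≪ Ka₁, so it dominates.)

First dissociation dominates. From Ka₁ = [H⁺][HA⁻]/[H₂A], x² + Ka₁·x − Ka₁·C = 0 with C = 0.05 M and Ka₁ = 5.09e-07. Solving: [H⁺] = (−Ka₁ + √(Ka₁² + 4·Ka₁·C)) / 2 = 1.5928e-04 M. pH = -log(1.5928e-04) = 3.80.

pH = 3.80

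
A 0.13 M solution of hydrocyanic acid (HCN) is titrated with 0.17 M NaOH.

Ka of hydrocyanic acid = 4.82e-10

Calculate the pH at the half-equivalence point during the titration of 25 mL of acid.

At half-equivalence [HA] = [A⁻], so Henderson-Hasselbalch gives pH = pKa = -log(4.82e-10) = 9.32.

pH = pKa = 9.32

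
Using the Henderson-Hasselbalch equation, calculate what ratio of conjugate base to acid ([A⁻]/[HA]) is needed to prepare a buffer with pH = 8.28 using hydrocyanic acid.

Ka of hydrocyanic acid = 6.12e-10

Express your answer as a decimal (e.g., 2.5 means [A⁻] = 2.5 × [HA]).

pKa = -log(6.12e-10) = 9.2132. pH = pKa + log([A⁻]/[HA]), so log([A⁻]/[HA]) = pH − pKa = 8.28 − 9.2132 = -0.9332. [A⁻]/[HA] = 10^(-0.9332) = 0.117

[A⁻]/[HA] = 0.117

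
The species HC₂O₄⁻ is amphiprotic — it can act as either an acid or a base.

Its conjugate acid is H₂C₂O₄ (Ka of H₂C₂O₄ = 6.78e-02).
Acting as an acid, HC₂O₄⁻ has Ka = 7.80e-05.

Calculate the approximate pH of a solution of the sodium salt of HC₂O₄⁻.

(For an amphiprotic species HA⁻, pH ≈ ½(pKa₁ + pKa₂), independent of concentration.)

pKa₁ = -log(6.78e-02) = 1.17; pKa₂ = -log(7.80e-05) = 4.11. For an amphiprotic species, pH ≈ ½(pKa₁ + pKa₂) = ½(1.17 + 4.11) = 2.64.

pH = 2.64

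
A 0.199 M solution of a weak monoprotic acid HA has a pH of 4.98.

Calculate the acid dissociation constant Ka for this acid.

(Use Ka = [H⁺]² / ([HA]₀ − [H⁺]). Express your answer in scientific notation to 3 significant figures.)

[H⁺] = 10^(−pH) = 10^(−4.98) = 1.047e-05 M. For HA ⇌ H⁺ + A⁻, Ka = [H⁺][A⁻]/[HA] = [H⁺]² / ([HA]₀ − [H⁺]) = (1.047e-05)² / (0.199 − 1.047e-05) = 5.51e-10.

K_a = 5.51e-10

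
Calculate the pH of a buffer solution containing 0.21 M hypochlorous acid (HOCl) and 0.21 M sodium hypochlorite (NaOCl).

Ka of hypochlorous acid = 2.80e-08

pKa = -log(2.80e-08) = 7.55. pH = pKa + log([A⁻]/[HA]) = 7.55 + log(0.21/0.21)

pH = 7.55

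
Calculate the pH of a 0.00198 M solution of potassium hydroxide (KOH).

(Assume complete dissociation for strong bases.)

[OH⁻] = 0.00198 M for strong base. pOH = -log[OH⁻] = 2.70, pH = 14 - pOH

pH = 11.30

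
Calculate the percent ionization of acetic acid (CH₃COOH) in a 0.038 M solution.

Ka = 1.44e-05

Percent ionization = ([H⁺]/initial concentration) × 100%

Using Ka equilibrium: x² + Ka×x - Ka×C = 0. Solving: [H⁺] = 7.3256e-04. Percent = (7.3256e-04/0.038) × 100

Percent ionization = 1.93%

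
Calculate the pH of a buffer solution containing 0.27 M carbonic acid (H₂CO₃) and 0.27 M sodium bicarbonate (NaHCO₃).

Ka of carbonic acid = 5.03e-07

pKa = -log(5.03e-07) = 6.30. pH = pKa + log([A⁻]/[HA]) = 6.30 + log(0.27/0.27)

pH = 6.30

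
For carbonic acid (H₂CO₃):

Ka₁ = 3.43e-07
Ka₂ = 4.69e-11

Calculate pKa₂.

pKa₂ = -log(Ka₂) = -log(4.69e-11) = 10.33.

pK_{a2} = 10.33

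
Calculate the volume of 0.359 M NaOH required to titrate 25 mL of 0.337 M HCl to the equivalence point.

At equivalence: moles acid = moles base. moles HCl = 0.337 × 25/1000 = 0.008425 mol. V_base = moles / 0.359 × 1000 = 23.5 mL.

V_{base} = 23.5 mL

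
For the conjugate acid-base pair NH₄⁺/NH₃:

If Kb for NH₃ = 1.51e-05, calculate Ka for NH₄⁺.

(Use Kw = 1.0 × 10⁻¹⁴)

For a conjugate pair Ka × Kb = Kw, so Ka = Kw/Kb = 1.0 × 10⁻¹⁴ / 1.51e-05 = 6.62e-10.

K_a = 6.62e-10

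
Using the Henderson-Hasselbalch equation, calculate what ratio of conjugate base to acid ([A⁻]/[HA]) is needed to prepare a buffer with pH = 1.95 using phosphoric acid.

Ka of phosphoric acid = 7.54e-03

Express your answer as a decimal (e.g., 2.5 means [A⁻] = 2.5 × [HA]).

pKa = -log(7.54e-03) = 2.1226. pH = pKa + log([A⁻]/[HA]), so log([A⁻]/[HA]) = pH − pKa = 1.95 − 2.1226 = -0.1726. [A⁻]/[HA] = 10^(-0.1726) = 0.672

[A⁻]/[HA] = 0.672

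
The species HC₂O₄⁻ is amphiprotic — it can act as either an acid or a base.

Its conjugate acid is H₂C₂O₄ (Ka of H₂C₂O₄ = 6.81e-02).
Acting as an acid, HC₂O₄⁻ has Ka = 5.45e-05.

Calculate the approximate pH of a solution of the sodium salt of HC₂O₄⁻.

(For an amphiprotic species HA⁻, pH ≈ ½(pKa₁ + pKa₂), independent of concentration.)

pKa₁ = -log(6.81e-02) = 1.17; pKa₂ = -log(5.45e-05) = 4.26. For an amphiprotic species, pH ≈ ½(pKa₁ + pKa₂) = ½(1.17 + 4.26) = 2.72.

pH = 2.72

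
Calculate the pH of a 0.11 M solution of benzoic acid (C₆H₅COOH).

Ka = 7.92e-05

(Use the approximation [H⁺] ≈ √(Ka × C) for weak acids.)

[H⁺] = √(Ka × C) = √(7.92e-05 × 0.11) = 2.9516e-03. pH = -log(2.9516e-03)

pH = 2.53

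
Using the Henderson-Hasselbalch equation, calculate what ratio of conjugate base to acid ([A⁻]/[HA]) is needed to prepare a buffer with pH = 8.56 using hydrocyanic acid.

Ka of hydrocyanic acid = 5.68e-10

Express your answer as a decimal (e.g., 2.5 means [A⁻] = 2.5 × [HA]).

pKa = -log(5.68e-10) = 9.2457. pH = pKa + log([A⁻]/[HA]), so log([A⁻]/[HA]) = pH − pKa = 8.56 − 9.2457 = -0.6857. [A⁻]/[HA] = 10^(-0.6857) = 0.206

[A⁻]/[HA] = 0.206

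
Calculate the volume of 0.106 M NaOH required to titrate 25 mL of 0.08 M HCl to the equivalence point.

At equivalence: moles acid = moles base. moles HCl = 0.08 × 25/1000 = 0.002 mol. V_base = moles / 0.106 × 1000 = 18.9 mL.

V_{base} = 18.9 mL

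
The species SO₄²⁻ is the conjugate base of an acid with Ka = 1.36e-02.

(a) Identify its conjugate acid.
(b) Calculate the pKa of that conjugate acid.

(a) The conjugate acid is formed by adding one H⁺ to SO₄²⁻, giving HSO₄⁻. (b) pKa = -log(Ka) = -log(1.36e-02) = 1.87.

Conjugate acid: HSO₄⁻; pK_a = 1.87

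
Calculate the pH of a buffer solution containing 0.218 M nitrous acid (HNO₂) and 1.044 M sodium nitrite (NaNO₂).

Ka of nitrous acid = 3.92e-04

pKa = -log(3.92e-04) = 3.41. pH = pKa + log([A⁻]/[HA]) = 3.41 + log(1.044/0.218)

pH = 4.09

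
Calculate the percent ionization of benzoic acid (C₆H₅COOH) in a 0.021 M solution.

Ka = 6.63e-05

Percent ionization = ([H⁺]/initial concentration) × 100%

Using Ka equilibrium: x² + Ka×x - Ka×C = 0. Solving: [H⁺] = 1.1473e-03. Percent = (1.1473e-03/0.021) × 100

Percent ionization = 5.46%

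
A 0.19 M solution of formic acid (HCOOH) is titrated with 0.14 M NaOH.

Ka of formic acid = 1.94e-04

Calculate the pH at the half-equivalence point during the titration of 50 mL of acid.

At half-equivalence [HA] = [A⁻], so Henderson-Hasselbalch gives pH = pKa = -log(1.94e-04) = 3.71.

pH = pKa = 3.71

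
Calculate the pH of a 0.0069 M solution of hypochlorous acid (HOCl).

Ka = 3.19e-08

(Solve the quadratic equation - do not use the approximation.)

x² + Ka×x - Ka×C = 0. Using quadratic formula: [H⁺] = 1.4820e-05

pH = 4.83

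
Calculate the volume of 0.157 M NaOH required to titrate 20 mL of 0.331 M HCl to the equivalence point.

At equivalence: moles acid = moles base. moles HCl = 0.331 × 20/1000 = 0.00662 mol. V_base = moles / 0.157 × 1000 = 42.2 mL.

V_{base} = 42.2 mL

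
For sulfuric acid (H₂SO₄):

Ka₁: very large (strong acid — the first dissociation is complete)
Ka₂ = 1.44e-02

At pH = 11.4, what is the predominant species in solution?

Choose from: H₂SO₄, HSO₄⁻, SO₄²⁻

The first dissociation is complete, so H₂SO₄ itself is never the predominant species in water; pKa₂ = -log(1.44e-02) = 1.84. For a polyprotic acid the predominant species crosses at each pKa: below pKa_n the protonated form dominates, above it the deprotonated form does. At pH = 11.4, the predominant species is SO₄²⁻.

SO₄²⁻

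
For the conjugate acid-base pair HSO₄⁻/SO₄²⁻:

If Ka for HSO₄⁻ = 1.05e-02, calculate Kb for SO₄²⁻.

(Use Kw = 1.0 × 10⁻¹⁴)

For a conjugate pair Ka × Kb = Kw, so Kb = Kw/Ka = 1.0 × 10⁻¹⁴ / 1.05e-02 = 9.52e-13.

K_b = 9.52e-13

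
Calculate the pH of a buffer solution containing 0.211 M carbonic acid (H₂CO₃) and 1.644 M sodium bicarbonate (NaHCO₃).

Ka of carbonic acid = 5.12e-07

pKa = -log(5.12e-07) = 6.29. pH = pKa + log([A⁻]/[HA]) = 6.29 + log(1.644/0.211)

pH = 7.18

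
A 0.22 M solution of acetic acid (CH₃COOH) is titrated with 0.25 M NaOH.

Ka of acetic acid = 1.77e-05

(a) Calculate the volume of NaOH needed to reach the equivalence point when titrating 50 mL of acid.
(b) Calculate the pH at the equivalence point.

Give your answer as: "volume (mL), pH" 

moles acid = 0.22 × 50/1000 = 0.011 mol; V_base = moles/0.25 × 1000 = 44.0 mL. At equivalence only the conjugate base is present: [A⁻] = 0.011/0.094 = 1.1702e-01 M. Kb = Kw/Ka = 5.65e-10; [OH⁻] = √(Kb × [A⁻]) = 8.1310e-06; pOH = 5.09; pH = 14 - pOH = 8.91.

V = 44.0 mL, pH = 8.91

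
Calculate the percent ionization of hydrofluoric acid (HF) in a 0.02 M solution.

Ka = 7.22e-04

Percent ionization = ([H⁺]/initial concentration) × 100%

Using Ka equilibrium: x² + Ka×x - Ka×C = 0. Solving: [H⁺] = 3.4561e-03. Percent = (3.4561e-03/0.02) × 100

Percent ionization = 17.3%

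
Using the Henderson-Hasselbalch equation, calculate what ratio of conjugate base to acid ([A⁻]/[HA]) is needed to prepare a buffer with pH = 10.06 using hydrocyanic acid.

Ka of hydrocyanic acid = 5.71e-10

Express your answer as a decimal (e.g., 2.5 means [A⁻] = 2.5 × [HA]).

pKa = -log(5.71e-10) = 9.2434. pH = pKa + log([A⁻]/[HA]), so log([A⁻]/[HA]) = pH − pKa = 10.06 − 9.2434 = 0.8166. [A⁻]/[HA] = 10^(0.8166) = 6.56

[A⁻]/[HA] = 6.56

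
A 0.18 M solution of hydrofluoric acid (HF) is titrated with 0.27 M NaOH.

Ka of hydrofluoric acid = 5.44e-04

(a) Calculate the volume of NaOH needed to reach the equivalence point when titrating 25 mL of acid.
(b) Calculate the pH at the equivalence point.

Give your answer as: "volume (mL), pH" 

moles acid = 0.18 × 25/1000 = 0.0045 mol; V_base = moles/0.27 × 1000 = 16.7 mL. At equivalence only the conjugate base is present: [A⁻] = 0.0045/0.042 = 1.0800e-01 M. Kb = Kw/Ka = 1.84e-11; [OH⁻] = √(Kb × [A⁻]) = 1.4090e-06; pOH = 5.85; pH = 14 - pOH = 8.15.

V = 16.7 mL, pH = 8.15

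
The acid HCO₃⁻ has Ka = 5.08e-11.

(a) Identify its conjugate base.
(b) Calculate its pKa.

(a) The conjugate base is formed by removing one H⁺ from HCO₃⁻, giving CO₃²⁻. (b) pKa = -log(Ka) = -log(5.08e-11) = 10.29.

Conjugate base: CO₃²⁻; pK_a = 10.29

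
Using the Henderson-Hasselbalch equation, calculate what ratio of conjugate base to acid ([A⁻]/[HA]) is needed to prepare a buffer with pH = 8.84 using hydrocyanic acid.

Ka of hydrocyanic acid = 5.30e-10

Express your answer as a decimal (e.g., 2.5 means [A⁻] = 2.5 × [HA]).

pKa = -log(5.30e-10) = 9.2757. pH = pKa + log([A⁻]/[HA]), so log([A⁻]/[HA]) = pH − pKa = 8.84 − 9.2757 = -0.4357. [A⁻]/[HA] = 10^(-0.4357) = 0.367

[A⁻]/[HA] = 0.367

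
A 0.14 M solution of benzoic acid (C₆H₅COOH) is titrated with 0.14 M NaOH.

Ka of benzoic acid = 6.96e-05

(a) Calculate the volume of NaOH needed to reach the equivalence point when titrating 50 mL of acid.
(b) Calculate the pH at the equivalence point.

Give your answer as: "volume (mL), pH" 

moles acid = 0.14 × 50/1000 = 0.007 mol; V_base = moles/0.14 × 1000 = 50.0 mL. At equivalence only the conjugate base is present: [A⁻] = 0.007/0.100 = 7.0000e-02 M. Kb = Kw/Ka = 1.44e-10; [OH⁻] = √(Kb × [A⁻]) = 3.1714e-06; pOH = 5.50; pH = 14 - pOH = 8.50.

V = 50.0 mL, pH = 8.50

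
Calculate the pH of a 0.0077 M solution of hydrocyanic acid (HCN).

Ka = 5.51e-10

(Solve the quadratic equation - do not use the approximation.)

x² + Ka×x - Ka×C = 0. Using quadratic formula: [H⁺] = 2.0595e-06

pH = 5.69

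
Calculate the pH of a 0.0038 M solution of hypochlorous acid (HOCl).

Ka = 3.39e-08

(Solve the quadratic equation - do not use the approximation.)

x² + Ka×x - Ka×C = 0. Using quadratic formula: [H⁺] = 1.1333e-05

pH = 4.95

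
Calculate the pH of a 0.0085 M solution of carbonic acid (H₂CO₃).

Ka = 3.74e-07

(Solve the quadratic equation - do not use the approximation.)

x² + Ka×x - Ka×C = 0. Using quadratic formula: [H⁺] = 5.6196e-05

pH = 4.25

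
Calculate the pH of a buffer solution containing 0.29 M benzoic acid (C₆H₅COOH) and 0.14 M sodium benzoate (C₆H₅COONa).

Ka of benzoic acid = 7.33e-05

pKa = -log(7.33e-05) = 4.13. pH = pKa + log([A⁻]/[HA]) = 4.13 + log(0.14/0.29)

pH = 3.82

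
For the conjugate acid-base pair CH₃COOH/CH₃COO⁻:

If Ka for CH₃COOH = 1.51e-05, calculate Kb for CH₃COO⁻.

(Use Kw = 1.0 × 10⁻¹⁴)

For a conjugate pair Ka × Kb = Kw, so Kb = Kw/Ka = 1.0 × 10⁻¹⁴ / 1.51e-05 = 6.62e-10.

K_b = 6.62e-10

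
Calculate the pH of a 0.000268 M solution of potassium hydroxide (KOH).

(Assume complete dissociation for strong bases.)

[OH⁻] = 0.000268 M for strong base. pOH = -log[OH⁻] = 3.57, pH = 14 - pOH

pH = 10.43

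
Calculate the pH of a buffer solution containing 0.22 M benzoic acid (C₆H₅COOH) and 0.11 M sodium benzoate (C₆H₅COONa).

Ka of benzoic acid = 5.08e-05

pKa = -log(5.08e-05) = 4.29. pH = pKa + log([A⁻]/[HA]) = 4.29 + log(0.11/0.22)

pH = 3.99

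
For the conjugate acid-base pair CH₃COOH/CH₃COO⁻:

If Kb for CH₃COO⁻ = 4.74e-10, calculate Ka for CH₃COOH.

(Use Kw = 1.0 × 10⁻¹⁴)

For a conjugate pair Ka × Kb = Kw, so Ka = Kw/Kb = 1.0 × 10⁻¹⁴ / 4.74e-10 = 2.11e-05.

K_a = 2.11e-05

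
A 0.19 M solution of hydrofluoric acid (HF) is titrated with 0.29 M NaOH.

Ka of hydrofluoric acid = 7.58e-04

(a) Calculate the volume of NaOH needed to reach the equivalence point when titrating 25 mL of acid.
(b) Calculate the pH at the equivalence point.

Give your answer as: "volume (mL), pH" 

moles acid = 0.19 × 25/1000 = 0.00475 mol; V_base = moles/0.29 × 1000 = 16.4 mL. At equivalence only the conjugate base is present: [A⁻] = 0.00475/0.041 = 1.1479e-01 M. Kb = Kw/Ka = 1.32e-11; [OH⁻] = √(Kb × [A⁻]) = 1.2306e-06; pOH = 5.91; pH = 14 - pOH = 8.09.

V = 16.4 mL, pH = 8.09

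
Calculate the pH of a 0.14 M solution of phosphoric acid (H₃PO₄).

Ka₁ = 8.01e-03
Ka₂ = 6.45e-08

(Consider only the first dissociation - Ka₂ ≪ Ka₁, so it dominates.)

First dissociation dominates. From Ka₁ = [H⁺][HA⁻]/[H₂A], x² + Ka₁·x − Ka₁·C = 0 with C = 0.14 M and Ka₁ = 8.01e-03. Solving: [H⁺] = (−Ka₁ + √(Ka₁² + 4·Ka₁·C)) / 2 = 2.9721e-02 M. pH = -log(2.9721e-02) = 1.53.

pH = 1.53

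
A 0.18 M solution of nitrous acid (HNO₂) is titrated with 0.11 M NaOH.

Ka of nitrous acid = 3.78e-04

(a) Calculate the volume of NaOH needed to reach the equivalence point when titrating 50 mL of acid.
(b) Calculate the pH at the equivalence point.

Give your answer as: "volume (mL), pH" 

moles acid = 0.18 × 50/1000 = 0.009 mol; V_base = moles/0.11 × 1000 = 81.8 mL. At equivalence only the conjugate base is present: [A⁻] = 0.009/0.132 = 6.8276e-02 M. Kb = Kw/Ka = 2.65e-11; [OH⁻] = √(Kb × [A⁻]) = 1.3440e-06; pOH = 5.87; pH = 14 - pOH = 8.13.

V = 81.8 mL, pH = 8.13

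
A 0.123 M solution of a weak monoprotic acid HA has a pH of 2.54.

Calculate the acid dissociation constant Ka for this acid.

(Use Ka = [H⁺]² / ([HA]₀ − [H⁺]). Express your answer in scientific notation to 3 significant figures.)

[H⁺] = 10^(−pH) = 10^(−2.54) = 2.884e-03 M. For HA ⇌ H⁺ + A⁻, Ka = [H⁺][A⁻]/[HA] = [H⁺]² / ([HA]₀ − [H⁺]) = (2.884e-03)² / (0.123 − 2.884e-03) = 6.92e-05.

K_a = 6.92e-05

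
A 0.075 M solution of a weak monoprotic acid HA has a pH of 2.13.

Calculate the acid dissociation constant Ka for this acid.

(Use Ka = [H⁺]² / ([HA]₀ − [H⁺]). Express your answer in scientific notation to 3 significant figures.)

[H⁺] = 10^(−pH) = 10^(−2.13) = 7.413e-03 M. For HA ⇌ H⁺ + A⁻, Ka = [H⁺][A⁻]/[HA] = [H⁺]² / ([HA]₀ − [H⁺]) = (7.413e-03)² / (0.075 − 7.413e-03) = 8.13e-04.

K_a = 8.13e-04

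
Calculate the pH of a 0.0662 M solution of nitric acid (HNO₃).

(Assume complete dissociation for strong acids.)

[H⁺] = 0.0662 M for strong acid. pH = -log[H⁺] = -log(0.0662)

pH = 1.18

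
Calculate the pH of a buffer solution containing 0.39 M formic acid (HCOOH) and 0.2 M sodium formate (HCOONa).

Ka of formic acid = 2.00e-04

pKa = -log(2.00e-04) = 3.70. pH = pKa + log([A⁻]/[HA]) = 3.70 + log(0.2/0.39)

pH = 3.41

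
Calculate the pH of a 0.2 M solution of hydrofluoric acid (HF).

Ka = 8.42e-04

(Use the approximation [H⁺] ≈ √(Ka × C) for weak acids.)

[H⁺] = √(Ka × C) = √(8.42e-04 × 0.2) = 1.2977e-02. pH = -log(1.2977e-02)

pH = 1.89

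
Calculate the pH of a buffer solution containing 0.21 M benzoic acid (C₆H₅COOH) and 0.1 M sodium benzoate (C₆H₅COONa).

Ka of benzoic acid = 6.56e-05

pKa = -log(6.56e-05) = 4.18. pH = pKa + log([A⁻]/[HA]) = 4.18 + log(0.1/0.21)

pH = 3.86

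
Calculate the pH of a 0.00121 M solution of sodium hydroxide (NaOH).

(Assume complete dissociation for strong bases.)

[OH⁻] = 0.00121 M for strong base. pOH = -log[OH⁻] = 2.92, pH = 14 - pOH

pH = 11.08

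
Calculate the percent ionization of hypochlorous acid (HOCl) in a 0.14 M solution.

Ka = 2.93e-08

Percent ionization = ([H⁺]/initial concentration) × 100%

Using Ka equilibrium: x² + Ka×x - Ka×C = 0. Solving: [H⁺] = 6.4032e-05. Percent = (6.4032e-05/0.14) × 100

Percent ionization = 0.0457%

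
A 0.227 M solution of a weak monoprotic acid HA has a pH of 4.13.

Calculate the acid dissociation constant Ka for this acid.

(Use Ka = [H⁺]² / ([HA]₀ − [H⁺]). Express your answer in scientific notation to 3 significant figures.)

[H⁺] = 10^(−pH) = 10^(−4.13) = 7.413e-05 M. For HA ⇌ H⁺ + A⁻, Ka = [H⁺][A⁻]/[HA] = [H⁺]² / ([HA]₀ − [H⁺]) = (7.413e-05)² / (0.227 − 7.413e-05) = 2.42e-08.

K_a = 2.42e-08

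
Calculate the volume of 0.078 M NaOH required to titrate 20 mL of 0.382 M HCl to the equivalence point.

At equivalence: moles acid = moles base. moles HCl = 0.382 × 20/1000 = 0.00764 mol. V_base = moles / 0.078 × 1000 = 97.9 mL.

V_{base} = 97.9 mL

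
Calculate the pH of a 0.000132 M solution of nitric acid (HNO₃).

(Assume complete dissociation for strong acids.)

[H⁺] = 0.000132 M for strong acid. pH = -log[H⁺] = -log(0.000132)

pH = 3.88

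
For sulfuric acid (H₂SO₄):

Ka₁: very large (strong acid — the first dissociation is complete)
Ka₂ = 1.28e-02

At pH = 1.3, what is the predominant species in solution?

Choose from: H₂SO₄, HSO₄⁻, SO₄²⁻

The first dissociation is complete, so H₂SO₄ itself is never the predominant species in water; pKa₂ = -log(1.28e-02) = 1.89. For a polyprotic acid the predominant species crosses at each pKa: below pKa_n the protonated form dominates, above it the deprotonated form does. At pH = 1.3, the predominant species is HSO₄⁻.

HSO₄⁻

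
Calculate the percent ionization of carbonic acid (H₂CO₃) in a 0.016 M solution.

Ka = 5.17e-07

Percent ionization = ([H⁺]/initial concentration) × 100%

Using Ka equilibrium: x² + Ka×x - Ka×C = 0. Solving: [H⁺] = 9.0692e-05. Percent = (9.0692e-05/0.016) × 100

Percent ionization = 0.567%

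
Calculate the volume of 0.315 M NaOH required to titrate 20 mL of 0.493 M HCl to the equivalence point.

At equivalence: moles acid = moles base. moles HCl = 0.493 × 20/1000 = 0.00986 mol. V_base = moles / 0.315 × 1000 = 31.3 mL.

V_{base} = 31.3 mL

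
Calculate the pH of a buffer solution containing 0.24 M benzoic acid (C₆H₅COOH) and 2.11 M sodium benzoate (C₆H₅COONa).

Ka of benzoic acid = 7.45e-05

pKa = -log(7.45e-05) = 4.13. pH = pKa + log([A⁻]/[HA]) = 4.13 + log(2.11/0.24)

pH = 5.07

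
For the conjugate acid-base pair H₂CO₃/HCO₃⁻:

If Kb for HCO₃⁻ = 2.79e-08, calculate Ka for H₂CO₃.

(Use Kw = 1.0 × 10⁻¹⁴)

For a conjugate pair Ka × Kb = Kw, so Ka = Kw/Kb = 1.0 × 10⁻¹⁴ / 2.79e-08 = 3.58e-07.

K_a = 3.58e-07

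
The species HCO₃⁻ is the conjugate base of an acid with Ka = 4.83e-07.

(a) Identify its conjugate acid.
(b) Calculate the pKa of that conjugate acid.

(a) The conjugate acid is formed by adding one H⁺ to HCO₃⁻, giving H₂CO₃. (b) pKa = -log(Ka) = -log(4.83e-07) = 6.32.

Conjugate acid: H₂CO₃; pK_a = 6.32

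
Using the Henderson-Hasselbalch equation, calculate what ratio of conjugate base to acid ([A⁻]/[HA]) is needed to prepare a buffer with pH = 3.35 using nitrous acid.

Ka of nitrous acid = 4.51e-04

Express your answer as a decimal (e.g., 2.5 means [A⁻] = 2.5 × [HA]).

pKa = -log(4.51e-04) = 3.3458. pH = pKa + log([A⁻]/[HA]), so log([A⁻]/[HA]) = pH − pKa = 3.35 − 3.3458 = 0.0042. [A⁻]/[HA] = 10^(0.0042) = 1.01

[A⁻]/[HA] = 1.01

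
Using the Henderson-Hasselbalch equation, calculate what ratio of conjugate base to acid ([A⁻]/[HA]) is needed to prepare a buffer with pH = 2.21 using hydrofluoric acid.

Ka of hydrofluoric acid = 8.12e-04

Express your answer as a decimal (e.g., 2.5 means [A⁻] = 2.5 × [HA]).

pKa = -log(8.12e-04) = 3.0904. pH = pKa + log([A⁻]/[HA]), so log([A⁻]/[HA]) = pH − pKa = 2.21 − 3.0904 = -0.8804. [A⁻]/[HA] = 10^(-0.8804) = 0.132

[A⁻]/[HA] = 0.132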